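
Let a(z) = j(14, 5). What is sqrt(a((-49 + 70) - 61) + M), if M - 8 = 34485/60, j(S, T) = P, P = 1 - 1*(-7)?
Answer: sqrt(2363)/2 ≈ 24.305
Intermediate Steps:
P = 8 (P = 1 + 7 = 8)
j(S, T) = 8
a(z) = 8
M = 2331/4 (M = 8 + 34485/60 = 8 + 34485*(1/60) = 8 + 2299/4 = 2331/4 ≈ 582.75)
sqrt(a((-49 + 70) - 61) + M) = sqrt(8 + 2331/4) = sqrt(2363/4) = sqrt(2363)/2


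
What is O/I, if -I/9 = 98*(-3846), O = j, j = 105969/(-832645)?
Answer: -35323/941491684980 ≈ -3.7518e-8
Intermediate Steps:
j = -105969/832645 (j = 105969*(-1/832645) = -105969/832645 ≈ -0.12727)
O = -105969/832645 ≈ -0.12727
I = 3392172 (I = -882*(-3846) = -9*(-376908) = 3392172)
O/I = -105969/832645/3392172 = -105969/832645*1/3392172 = -35323/941491684980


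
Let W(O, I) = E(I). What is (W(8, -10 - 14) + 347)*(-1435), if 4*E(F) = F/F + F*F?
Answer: -2819775/4 ≈ -7.0494e+5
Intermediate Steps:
E(F) = 1/4 + F**2/4 (E(F) = (F/F + F*F)/4 = (1 + F**2)/4 = 1/4 + F**2/4)
W(O, I) = 1/4 + I**2/4
(W(8, -10 - 14) + 347)*(-1435) = ((1/4 + (-10 - 14)**2/4) + 347)*(-1435) = ((1/4 + (1/4)*(-24)**2) + 347)*(-1435) = ((1/4 + (1/4)*576) + 347)*(-1435) = ((1/4 + 144) + 347)*(-1435) = (577/4 + 347)*(-1435) = (1965/4)*(-1435) = -2819775/4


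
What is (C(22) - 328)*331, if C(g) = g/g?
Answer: -108237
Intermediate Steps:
C(g) = 1
(C(22) - 328)*331 = (1 - 328)*331 = -327*331 = -108237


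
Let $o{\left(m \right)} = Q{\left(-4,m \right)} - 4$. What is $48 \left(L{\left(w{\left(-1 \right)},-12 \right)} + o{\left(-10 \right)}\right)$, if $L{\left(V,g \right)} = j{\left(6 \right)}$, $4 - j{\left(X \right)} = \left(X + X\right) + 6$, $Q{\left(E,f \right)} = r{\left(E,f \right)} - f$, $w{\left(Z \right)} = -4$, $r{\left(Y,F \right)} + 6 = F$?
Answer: $-1152$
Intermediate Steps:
$r{\left(Y,F \right)} = -6 + F$
$Q{\left(E,f \right)} = -6$ ($Q{\left(E,f \right)} = \left(-6 + f\right) - f = -6$)
$j{\left(X \right)} = -2 - 2 X$ ($j{\left(X \right)} = 4 - \left(\left(X + X\right) + 6\right) = 4 - \left(2 X + 6\right) = 4 - \left(6 + 2 X\right) = -2 - 2 X$)
$L{\left(V,g \right)} = -14$ ($L{\left(V,g \right)} = -2 - 12 = -14$)
$o{\left(m \right)} = -10$ ($o{\left(m \right)} = -6 - 4 = -10$)
$48 \left(L{\left(w{\left(-1 \right)},-12 \right)} + o{\left(-10 \right)}\right) = 48 \left(-14 - 10\right) = 48 \left(-24\right) = -1152$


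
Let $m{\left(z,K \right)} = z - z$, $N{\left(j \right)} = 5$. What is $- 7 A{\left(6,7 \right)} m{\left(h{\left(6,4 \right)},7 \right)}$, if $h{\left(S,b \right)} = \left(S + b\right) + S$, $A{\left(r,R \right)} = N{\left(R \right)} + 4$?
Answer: $0$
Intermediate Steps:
$A{\left(r,R \right)} = 9$ ($A{\left(r,R \right)} = 5 + 4 = 9$)
$h{\left(S,b \right)} = b + 2 S$
$m{\left(z,K \right)} = 0$
$- 7 A{\left(6,7 \right)} m{\left(h{\left(6,4 \right)},7 \right)} = \left(-7\right) 9 \cdot 0 = \left(-63\right) 0 = 0$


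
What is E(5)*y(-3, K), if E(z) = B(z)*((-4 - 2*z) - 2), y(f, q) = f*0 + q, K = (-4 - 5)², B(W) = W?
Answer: -6480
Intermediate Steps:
K = 81 (K = (-9)² = 81)
y(f, q) = q (y(f, q) = 0 + q = q)
E(z) = z*(-6 - 2*z) (E(z) = z*((-4 - 2*z) - 2) = z*(-6 - 2*z))
E(5)*y(-3, K) = -2*5*(3 + 5)*81 = -2*5*8*81 = -80*81 = -6480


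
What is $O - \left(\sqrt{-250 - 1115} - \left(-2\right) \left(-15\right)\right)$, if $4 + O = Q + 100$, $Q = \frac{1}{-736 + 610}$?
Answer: $\frac{15875}{126} - i \sqrt{1365} \approx 125.99 - 36.946 i$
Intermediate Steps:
$Q = - \frac{1}{126}$ ($Q = \frac{1}{-126} = - \frac{1}{126} \approx -0.0079365$)
$O = \frac{12095}{126}$ ($O = -4 + \left(- \frac{1}{126} + 100\right) = -4 + \frac{12599}{126} = \frac{12095}{126} \approx 95.992$)
$O - \left(\sqrt{-250 - 1115} - \left(-2\right) \left(-15\right)\right) = \frac{12095}{126} - \left(\sqrt{-250 - 1115} - \left(-2\right) \left(-15\right)\right) = \frac{12095}{126} - \left(\sqrt{-1365} - 30\right) = \frac{12095}{126} - \left(i \sqrt{1365} - 30\right) = \frac{12095}{126} - \left(-30 + i \sqrt{1365}\right) = \frac{12095}{126} + \left(30 - i \sqrt{1365}\right) = \frac{15875}{126} - i \sqrt{1365}$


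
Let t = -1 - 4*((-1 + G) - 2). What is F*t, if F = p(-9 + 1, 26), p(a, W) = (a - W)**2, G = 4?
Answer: -5780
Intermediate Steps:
t = -5 (t = -1 - 4*((-1 + 4) - 2) = -1 - 4*(3 - 2) = -1 - 4*1 = -1 - 4 = -5)
F = 1156 (F = (26 - (-9 + 1))**2 = (26 - 1*(-8))**2 = (26 + 8)**2 = 34**2 = 1156)
F*t = 1156*(-5) = -5780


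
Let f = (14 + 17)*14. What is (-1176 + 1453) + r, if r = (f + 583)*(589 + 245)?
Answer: 848455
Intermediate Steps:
f = 434 (f = 31*14 = 434)
r = 848178 (r = (434 + 583)*(589 + 245) = 1017*834 = 848178)
(-1176 + 1453) + r = (-1176 + 1453) + 848178 = 277 + 848178 = 848455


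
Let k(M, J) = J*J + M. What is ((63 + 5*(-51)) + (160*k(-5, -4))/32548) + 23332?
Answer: 188290620/8137 ≈ 23140.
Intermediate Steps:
k(M, J) = M + J² (k(M, J) = J² + M = M + J²)
((63 + 5*(-51)) + (160*k(-5, -4))/32548) + 23332 = ((63 + 5*(-51)) + (160*(-5 + (-4)²))/32548) + 23332 = ((63 - 255) + (160*(-5 + 16))*(1/32548)) + 23332 = (-192 + (160*11)*(1/32548)) + 23332 = (-192 + 1760*(1/32548)) + 23332 = (-192 + 440/8137) + 23332 = -1561864/8137 + 23332 = 188290620/8137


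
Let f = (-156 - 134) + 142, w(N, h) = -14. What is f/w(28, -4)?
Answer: 74/7 ≈ 10.571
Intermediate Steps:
f = -148 (f = -290 + 142 = -148)
f/w(28, -4) = -148/(-14) = -148*(-1/14) = 74/7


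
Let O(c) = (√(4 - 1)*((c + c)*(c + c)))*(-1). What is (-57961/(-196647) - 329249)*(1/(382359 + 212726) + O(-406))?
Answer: -64745770142/117021679995 + 42689735068506848*√3/196647 ≈ 3.7601e+11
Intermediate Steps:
O(c) = -4*√3*c² (O(c) = (√3*((2*c)*(2*c)))*(-1) = (√3*(4*c²))*(-1) = (4*√3*c²)*(-1) = -4*√3*c²)
(-57961/(-196647) - 329249)*(1/(382359 + 212726) + O(-406)) = (-57961/(-196647) - 329249)*(1/(382359 + 212726) - 4*√3*(-406)²) = (-57961*(-1/196647) - 329249)*(1/595085 - 4*√3*164836) = (57961/196647 - 329249)*(1/595085 - 659344*√3) = -64745770142*(1/595085 - 659344*√3)/196647 = -64745770142/117021679995 + 42689735068506848*√3/196647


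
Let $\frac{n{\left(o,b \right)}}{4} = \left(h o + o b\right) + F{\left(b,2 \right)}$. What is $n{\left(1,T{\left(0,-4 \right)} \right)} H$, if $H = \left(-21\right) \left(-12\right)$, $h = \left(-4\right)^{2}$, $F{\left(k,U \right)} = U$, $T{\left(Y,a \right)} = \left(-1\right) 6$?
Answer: $12096$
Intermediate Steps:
$T{\left(Y,a \right)} = -6$
$h = 16$
$n{\left(o,b \right)} = 8 + 64 o + 4 b o$ ($n{\left(o,b \right)} = 4 \left(\left(16 o + o b\right) + 2\right) = 4 \left(\left(16 o + b o\right) + 2\right) = 4 \left(2 + 16 o + b o\right) = 8 + 64 o + 4 b o$)
$H = 252$
$n{\left(1,T{\left(0,-4 \right)} \right)} H = \left(8 + 64 \cdot 1 + 4 \left(-6\right) 1\right) 252 = \left(8 + 64 - 24\right) 252 = 48 \cdot 252 = 12096$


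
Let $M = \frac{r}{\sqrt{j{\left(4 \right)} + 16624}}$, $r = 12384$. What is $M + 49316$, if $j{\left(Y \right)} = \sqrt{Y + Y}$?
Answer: $49316 + \frac{6192 \sqrt{2}}{\sqrt{8312 + \sqrt{2}}} \approx 49412.0$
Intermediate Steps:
$j{\left(Y \right)} = \sqrt{2} \sqrt{Y}$ ($j{\left(Y \right)} = \sqrt{2 Y} = \sqrt{2} \sqrt{Y}$)
$M = \frac{12384}{\sqrt{16624 + 2 \sqrt{2}}}$ ($M = \frac{12384}{\sqrt{\sqrt{2} \sqrt{4} + 16624}} = \frac{12384}{\sqrt{\sqrt{2} \cdot 2 + 16624}} = \frac{12384}{\sqrt{2 \sqrt{2} + 16624}} = \frac{12384}{\sqrt{16624 + 2 \sqrt{2}}} \approx 96.041$)
$M + 49316 = \frac{6192 \sqrt{2}}{\sqrt{8312 + \sqrt{2}}} + 49316 = 49316 + \frac{6192 \sqrt{2}}{\sqrt{8312 + \sqrt{2}}}$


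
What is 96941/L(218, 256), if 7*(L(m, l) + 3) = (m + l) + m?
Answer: 678587/671 ≈ 1011.3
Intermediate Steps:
L(m, l) = -3 + l/7 + 2*m/7 (L(m, l) = -3 + ((m + l) + m)/7 = -3 + ((l + m) + m)/7 = -3 + (l + 2*m)/7 = -3 + (l/7 + 2*m/7) = -3 + l/7 + 2*m/7)
96941/L(218, 256) = 96941/(-3 + (⅐)*256 + (2/7)*218) = 96941/(-3 + 256/7 + 436/7) = 96941/(671/7) = 96941*(7/671) = 678587/671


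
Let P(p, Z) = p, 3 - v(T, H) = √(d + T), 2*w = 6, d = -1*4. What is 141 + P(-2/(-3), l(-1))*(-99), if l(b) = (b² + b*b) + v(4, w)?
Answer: 75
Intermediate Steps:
d = -4
w = 3 (w = (½)*6 = 3)
v(T, H) = 3 - √(-4 + T)
l(b) = 3 + 2*b² (l(b) = (b² + b*b) + (3 - √(-4 + 4)) = (b² + b²) + (3 - √0) = 2*b² + (3 - 1*0) = 2*b² + (3 + 0) = 2*b² + 3 = 3 + 2*b²)
141 + P(-2/(-3), l(-1))*(-99) = 141 - 2/(-3)*(-99) = 141 - 2*(-⅓)*(-99) = 141 + (⅔)*(-99) = 141 - 66 = 75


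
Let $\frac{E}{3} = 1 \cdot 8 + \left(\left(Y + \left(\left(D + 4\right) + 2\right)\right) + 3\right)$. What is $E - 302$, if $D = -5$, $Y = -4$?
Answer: $-278$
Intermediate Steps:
$E = 24$ ($E = 3 \left(1 \cdot 8 + \left(\left(-4 + \left(\left(-5 + 4\right) + 2\right)\right) + 3\right)\right) = 3 \left(8 + \left(\left(-4 + \left(-1 + 2\right)\right) + 3\right)\right) = 3 \left(8 + \left(\left(-4 + 1\right) + 3\right)\right) = 3 \left(8 + \left(-3 + 3\right)\right) = 3 \left(8 + 0\right) = 3 \cdot 8 = 24$)
$E - 302 = 24 - 302 = -278$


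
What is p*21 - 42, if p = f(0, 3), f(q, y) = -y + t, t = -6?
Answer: -231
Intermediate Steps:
f(q, y) = -6 - y (f(q, y) = -y - 6 = -6 - y)
p = -9 (p = -6 - 1*3 = -6 - 3 = -9)
p*21 - 42 = -9*21 - 42 = -189 - 42 = -231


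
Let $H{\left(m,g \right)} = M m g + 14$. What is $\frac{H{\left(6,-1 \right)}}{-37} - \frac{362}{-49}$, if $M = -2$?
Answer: $\frac{12120}{1813} \approx 6.6851$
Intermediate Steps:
$H{\left(m,g \right)} = 14 - 2 g m$ ($H{\left(m,g \right)} = - 2 m g + 14 = - 2 g m + 14 = 14 - 2 g m$)
$\frac{H{\left(6,-1 \right)}}{-37} - \frac{362}{-49} = \frac{14 - \left(-2\right) 6}{-37} - \frac{362}{-49} = \left(14 + 12\right) \left(- \frac{1}{37}\right) - - \frac{362}{49} = 26 \left(- \frac{1}{37}\right) + \frac{362}{49} = - \frac{26}{37} + \frac{362}{49} = \frac{12120}{1813}$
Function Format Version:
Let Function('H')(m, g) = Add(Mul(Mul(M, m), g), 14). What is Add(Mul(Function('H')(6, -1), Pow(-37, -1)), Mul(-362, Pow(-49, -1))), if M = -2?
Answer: Rational(12120, 1813) ≈ 6.6851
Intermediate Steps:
Function('H')(m, g) = Add(14, Mul(-2, g, m)) (Function('H')(m, g) = Add(Mul(Mul(-2, m), g), 14) = Add(Mul(-2, g, m), 14) = Add(14, Mul(-2, g, m)))
Add(Mul(Function('H')(6, -1), Pow(-37, -1)), Mul(-362, Pow(-49, -1))) = Add(Mul(Add(14, Mul(-2, -1, 6)), Pow(-37, -1)), Mul(-362, Pow(-49, -1))) = Add(Mul(Add(14, 12), Rational(-1, 37)), Mul(-362, Rational(-1, 49))) = Add(Mul(26, Rational(-1, 37)), Rational(362, 49)) = Add(Rational(-26, 37), Rational(362, 49)) = Rational(12120, 1813)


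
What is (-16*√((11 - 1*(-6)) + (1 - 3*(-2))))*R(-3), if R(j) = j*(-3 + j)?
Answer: -576*√6 ≈ -1410.9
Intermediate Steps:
(-16*√((11 - 1*(-6)) + (1 - 3*(-2))))*R(-3) = (-16*√((11 - 1*(-6)) + (1 - 3*(-2))))*(-3*(-3 - 3)) = (-16*√((11 + 6) + (1 + 6)))*(-3*(-6)) = -16*√(17 + 7)*18 = -32*√6*18 = -576*√6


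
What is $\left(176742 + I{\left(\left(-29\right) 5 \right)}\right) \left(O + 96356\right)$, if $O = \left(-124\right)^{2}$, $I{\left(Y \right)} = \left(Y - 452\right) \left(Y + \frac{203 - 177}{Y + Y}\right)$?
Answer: $\frac{4266740722032}{145} \approx 2.9426 \cdot 10^{10}$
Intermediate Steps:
$I{\left(Y \right)} = \left(-452 + Y\right) \left(Y + \frac{13}{Y}\right)$ ($I{\left(Y \right)} = \left(-452 + Y\right) \left(Y + \frac{26}{2 Y}\right) = \left(-452 + Y\right) \left(Y + 26 \frac{1}{2 Y}\right) = \left(-452 + Y\right) \left(Y + \frac{13}{Y}\right)$)
$O = 15376$
$\left(176742 + I{\left(\left(-29\right) 5 \right)}\right) \left(O + 96356\right) = \left(176742 - \left(-13 - 21025 - \frac{5876}{145} + 452 \left(-29\right) 5\right)\right) \left(15376 + 96356\right) = \left(176742 + \left(13 + \left(-145\right)^{2} - \frac{5876}{-145} - -65540\right)\right) 111732 = \left(176742 + \left(13 + 21025 - - \frac{5876}{145} + 65540\right)\right) 111732 = \left(176742 + \left(13 + 21025 + \frac{5876}{145} + 65540\right)\right) 111732 = \left(176742 + \frac{12559686}{145}\right) 111732 = \frac{38187276}{145} \cdot 111732 = \frac{4266740722032}{145}$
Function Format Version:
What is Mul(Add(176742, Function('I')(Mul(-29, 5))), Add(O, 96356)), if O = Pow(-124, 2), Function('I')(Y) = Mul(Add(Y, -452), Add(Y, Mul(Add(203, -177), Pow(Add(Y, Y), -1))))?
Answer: Rational(4266740722032, 145) ≈ 2.9426e+10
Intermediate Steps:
Function('I')(Y) = Mul(Add(-452, Y), Add(Y, Mul(13, Pow(Y, -1)))) (Function('I')(Y) = Mul(Add(-452, Y), Add(Y, Mul(26, Pow(Mul(2, Y), -1)))) = Mul(Add(-452, Y), Add(Y, Mul(26, Mul(Rational(1, 2), Pow(Y, -1))))) = Mul(Add(-452, Y), Add(Y, Mul(13, Pow(Y, -1)))))
O = 15376
Mul(Add(176742, Function('I')(Mul(-29, 5))), Add(O, 96356)) = Mul(Add(176742, Add(13, Pow(Mul(-29, 5), 2), Mul(-5876, Pow(Mul(-29, 5), -1)), Mul(-452, Mul(-29, 5)))), Add(15376, 96356)) = Mul(Add(176742, Add(13, Pow(-145, 2), Mul(-5876, Pow(-145, -1)), Mul(-452, -145))), 111732) = Mul(Add(176742, Add(13, 21025, Mul(-5876, Rational(-1, 145)), 65540)), 111732) = Mul(Add(176742, Add(13, 21025, Rational(5876, 145), 65540)), 111732) = Mul(Add(176742, Rational(12559686, 145)), 111732) = Mul(Rational(38187276, 145), 111732) = Rational(4266740722032, 145)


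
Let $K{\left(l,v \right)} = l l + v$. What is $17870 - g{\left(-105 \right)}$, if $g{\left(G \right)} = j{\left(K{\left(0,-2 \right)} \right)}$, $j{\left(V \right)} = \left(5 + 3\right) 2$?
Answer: $17854$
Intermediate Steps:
$K{\left(l,v \right)} = v + l^{2}$ ($K{\left(l,v \right)} = l^{2} + v = v + l^{2}$)
$j{\left(V \right)} = 16$ ($j{\left(V \right)} = 8 \cdot 2 = 16$)
$g{\left(G \right)} = 16$
$17870 - g{\left(-105 \right)} = 17870 - 16 = 17854$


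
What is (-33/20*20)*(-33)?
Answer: 1089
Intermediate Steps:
(-33/20*20)*(-33) = (-33*1/20*20)*(-33) = -33/20*20*(-33) = -33*(-33) = 1089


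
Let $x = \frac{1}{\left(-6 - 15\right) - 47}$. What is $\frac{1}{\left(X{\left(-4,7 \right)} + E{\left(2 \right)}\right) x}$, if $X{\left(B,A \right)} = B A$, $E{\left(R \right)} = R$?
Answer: $\frac{34}{13} \approx 2.6154$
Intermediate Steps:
$x = - \frac{1}{68}$ ($x = \frac{1}{-21 - 47} = \frac{1}{-68} = - \frac{1}{68} \approx -0.014706$)
$X{\left(B,A \right)} = A B$
$\frac{1}{\left(X{\left(-4,7 \right)} + E{\left(2 \right)}\right) x} = \frac{1}{\left(7 \left(-4\right) + 2\right) \left(- \frac{1}{68}\right)} = \frac{1}{\left(-28 + 2\right) \left(- \frac{1}{68}\right)} = \frac{1}{\left(-26\right) \left(- \frac{1}{68}\right)} = \frac{1}{\frac{13}{34}} = \frac{34}{13}$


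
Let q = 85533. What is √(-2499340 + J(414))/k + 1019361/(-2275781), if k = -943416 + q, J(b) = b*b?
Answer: -1019361/2275781 - 2*I*√581986/857883 ≈ -0.44792 - 0.0017785*I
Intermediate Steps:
J(b) = b²
k = -857883 (k = -943416 + 85533 = -857883)
√(-2499340 + J(414))/k + 1019361/(-2275781) = √(-2499340 + 414²)/(-857883) + 1019361/(-2275781) = √(-2499340 + 171396)*(-1/857883) + 1019361*(-1/2275781) = √(-2327944)*(-1/857883) - 1019361/2275781 = (2*I*√581986)*(-1/857883) - 1019361/2275781 = -2*I*√581986/857883 - 1019361/2275781 = -1019361/2275781 - 2*I*√581986/857883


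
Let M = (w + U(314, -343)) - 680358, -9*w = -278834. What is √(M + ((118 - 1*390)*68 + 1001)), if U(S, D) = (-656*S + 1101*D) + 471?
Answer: I*√11250247/3 ≈ 1118.0*I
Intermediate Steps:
w = 278834/9 (w = -⅑*(-278834) = 278834/9 ≈ 30982.)
U(S, D) = 471 - 656*S + 1101*D
M = -11092792/9 (M = (278834/9 + (471 - 656*314 + 1101*(-343))) - 680358 = (278834/9 + (471 - 205984 - 377643)) - 680358 = (278834/9 - 583156) - 680358 = -4969570/9 - 680358 = -11092792/9 ≈ -1.2325e+6)
√(M + ((118 - 1*390)*68 + 1001)) = √(-11092792/9 + ((118 - 1*390)*68 + 1001)) = √(-11092792/9 + ((118 - 390)*68 + 1001)) = √(-11092792/9 + (-272*68 + 1001)) = √(-11092792/9 + (-18496 + 1001)) = √(-11092792/9 - 17495) = √(-11250247/9) = I*√11250247/3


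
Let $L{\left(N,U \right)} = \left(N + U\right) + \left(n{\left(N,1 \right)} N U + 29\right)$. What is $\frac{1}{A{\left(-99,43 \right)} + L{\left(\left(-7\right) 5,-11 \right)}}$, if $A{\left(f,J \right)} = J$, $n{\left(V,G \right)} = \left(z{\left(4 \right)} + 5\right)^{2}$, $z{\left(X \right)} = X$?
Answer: $\frac{1}{31211} \approx 3.204 \cdot 10^{-5}$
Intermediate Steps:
$n{\left(V,G \right)} = 81$ ($n{\left(V,G \right)} = \left(4 + 5\right)^{2} = 9^{2} = 81$)
$L{\left(N,U \right)} = 29 + N + U + 81 N U$ ($L{\left(N,U \right)} = \left(N + U\right) + \left(81 N U + 29\right) = \left(N + U\right) + \left(29 + 81 N U\right) = 29 + N + U + 81 N U$)
$\frac{1}{A{\left(-99,43 \right)} + L{\left(\left(-7\right) 5,-11 \right)}} = \frac{1}{43 + \left(29 - 35 - 11 + 81 \left(\left(-7\right) 5\right) \left(-11\right)\right)} = \frac{1}{43 + \left(29 - 35 - 11 + 81 \left(-35\right) \left(-11\right)\right)} = \frac{1}{43 + \left(29 - 35 - 11 + 31185\right)} = \frac{1}{43 + 31168} = \frac{1}{31211}$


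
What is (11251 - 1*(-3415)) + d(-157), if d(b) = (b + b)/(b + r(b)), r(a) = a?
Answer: 14667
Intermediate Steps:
d(b) = 1 (d(b) = (b + b)/(b + b) = (2*b)/((2*b)) = (2*b)*(1/(2*b)) = 1)
(11251 - 1*(-3415)) + d(-157) = (11251 - 1*(-3415)) + 1 = (11251 + 3415) + 1 = 14666 + 1 = 14667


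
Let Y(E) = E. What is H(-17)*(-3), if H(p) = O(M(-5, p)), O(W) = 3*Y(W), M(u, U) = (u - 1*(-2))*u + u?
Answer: -90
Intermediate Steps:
M(u, U) = u + u*(2 + u) (M(u, U) = (u + 2)*u + u = (2 + u)*u + u = u*(2 + u) + u = u + u*(2 + u))
O(W) = 3*W
H(p) = 30 (H(p) = 3*(-5*(3 - 5)) = 3*(-5*(-2)) = 3*10 = 30)
H(-17)*(-3) = 30*(-3) = -90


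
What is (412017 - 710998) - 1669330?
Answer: -1968311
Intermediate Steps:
(412017 - 710998) - 1669330 = -298981 - 1669330 = -1968311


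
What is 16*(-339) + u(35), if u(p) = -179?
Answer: -5603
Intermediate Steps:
16*(-339) + u(35) = 16*(-339) - 179 = -5424 - 179 = -5603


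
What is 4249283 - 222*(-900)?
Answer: 4449083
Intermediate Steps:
4249283 - 222*(-900) = 4249283 + 199800 = 4449083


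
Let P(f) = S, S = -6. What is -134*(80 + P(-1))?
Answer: -9916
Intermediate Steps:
P(f) = -6
-134*(80 + P(-1)) = -134*(80 - 6) = -134*74 = -9916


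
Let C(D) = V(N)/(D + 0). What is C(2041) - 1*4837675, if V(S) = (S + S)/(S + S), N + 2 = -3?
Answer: -9873694674/2041 ≈ -4.8377e+6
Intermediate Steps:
N = -5 (N = -2 - 3 = -5)
V(S) = 1 (V(S) = (2*S)/((2*S)) = (2*S)*(1/(2*S)) = 1)
C(D) = 1/D (C(D) = 1/(D + 0) = 1/D)
C(2041) - 1*4837675 = 1/2041 - 1*4837675 = 1/2041 - 4837675 = -9873694674/2041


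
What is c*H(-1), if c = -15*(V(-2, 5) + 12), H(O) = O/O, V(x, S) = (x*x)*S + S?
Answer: -555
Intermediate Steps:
V(x, S) = S + S*x² (V(x, S) = x²*S + S = S*x² + S = S + S*x²)
H(O) = 1
c = -555 (c = -15*(5*(1 + (-2)²) + 12) = -15*(5*(1 + 4) + 12) = -15*(5*5 + 12) = -15*(25 + 12) = -15*37 = -555)
c*H(-1) = -555*1 = -555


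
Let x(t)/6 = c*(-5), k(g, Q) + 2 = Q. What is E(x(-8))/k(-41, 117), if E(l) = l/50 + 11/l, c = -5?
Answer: 461/17250 ≈ 0.026725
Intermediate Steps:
k(g, Q) = -2 + Q
x(t) = 150 (x(t) = 6*(-5*(-5)) = 6*25 = 150)
E(l) = 11/l + l/50 (E(l) = l*(1/50) + 11/l = l/50 + 11/l = 11/l + l/50)
E(x(-8))/k(-41, 117) = (11/150 + (1/50)*150)/(-2 + 117) = (11*(1/150) + 3)/115 = (11/150 + 3)*(1/115) = (461/150)*(1/115) = 461/17250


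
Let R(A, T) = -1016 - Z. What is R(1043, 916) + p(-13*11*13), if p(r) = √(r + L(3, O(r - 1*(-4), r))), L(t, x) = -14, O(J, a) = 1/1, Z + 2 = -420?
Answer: -594 + I*√1873 ≈ -594.0 + 43.278*I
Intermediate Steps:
Z = -422 (Z = -2 - 420 = -422)
O(J, a) = 1
R(A, T) = -594 (R(A, T) = -1016 - 1*(-422) = -1016 + 422 = -594)
p(r) = √(-14 + r) (p(r) = √(r - 14) = √(-14 + r))
R(1043, 916) + p(-13*11*13) = -594 + √(-14 - 13*11*13) = -594 + √(-14 - 143*13) = -594 + √(-14 - 1859) = -594 + √(-1873) = -594 + I*√1873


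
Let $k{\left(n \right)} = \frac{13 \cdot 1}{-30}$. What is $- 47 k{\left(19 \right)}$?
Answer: $\frac{611}{30} \approx 20.367$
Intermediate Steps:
$k{\left(n \right)} = - \frac{13}{30}$ ($k{\left(n \right)} = 13 \left(- \frac{1}{30}\right) = - \frac{13}{30}$)
$- 47 k{\left(19 \right)} = \left(-47\right) \left(- \frac{13}{30}\right) = \frac{611}{30}$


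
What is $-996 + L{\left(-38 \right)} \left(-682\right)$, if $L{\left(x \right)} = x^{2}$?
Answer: $-985804$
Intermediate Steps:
$-996 + L{\left(-38 \right)} \left(-682\right) = -996 + \left(-38\right)^{2} \left(-682\right) = -996 + 1444 \left(-682\right) = -996 - 984808 = -985804$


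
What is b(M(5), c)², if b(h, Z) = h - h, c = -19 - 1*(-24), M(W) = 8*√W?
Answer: 0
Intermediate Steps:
c = 5 (c = -19 + 24 = 5)
b(h, Z) = 0
b(M(5), c)² = 0² = 0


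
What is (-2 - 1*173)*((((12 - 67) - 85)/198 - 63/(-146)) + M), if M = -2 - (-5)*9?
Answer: -108069325/14454 ≈ -7476.8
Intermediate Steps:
M = 43 (M = -2 - 1*(-45) = -2 + 45 = 43)
(-2 - 1*173)*((((12 - 67) - 85)/198 - 63/(-146)) + M) = (-2 - 1*173)*((((12 - 67) - 85)/198 - 63/(-146)) + 43) = (-2 - 173)*(((-55 - 85)*(1/198) - 63*(-1/146)) + 43) = -175*((-140*1/198 + 63/146) + 43) = -175*((-70/99 + 63/146) + 43) = -175*(-3983/14454 + 43) = -175*617539/14454 = -108069325/14454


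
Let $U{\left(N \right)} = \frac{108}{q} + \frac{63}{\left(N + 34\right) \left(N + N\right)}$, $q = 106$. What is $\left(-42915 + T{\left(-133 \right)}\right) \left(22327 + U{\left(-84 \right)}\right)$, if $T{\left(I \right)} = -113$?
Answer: $- \frac{5091870688363}{5300} \approx -9.6073 \cdot 10^{8}$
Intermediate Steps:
$U{\left(N \right)} = \frac{54}{53} + \frac{63}{2 N \left(34 + N\right)}$ ($U{\left(N \right)} = \frac{108}{106} + \frac{63}{\left(N + 34\right) \left(N + N\right)} = 108 \cdot \frac{1}{106} + \frac{63}{\left(34 + N\right) 2 N} = \frac{54}{53} + \frac{63}{2 N \left(34 + N\right)}$)
$\left(-42915 + T{\left(-133 \right)}\right) \left(22327 + U{\left(-84 \right)}\right) = \left(-42915 - 113\right) \left(22327 + \frac{9 \left(371 + 12 \left(-84\right)^{2} + 408 \left(-84\right)\right)}{106 \left(-84\right) \left(34 - 84\right)}\right) = - 43028 \left(22327 + \frac{9}{106} \left(- \frac{1}{84}\right) \frac{1}{-50} \left(371 + 12 \cdot 7056 - 34272\right)\right) = - 43028 \left(22327 + \frac{9}{106} \left(- \frac{1}{84}\right) \left(- \frac{1}{50}\right) \left(371 + 84672 - 34272\right)\right) = - 43028 \left(22327 + \frac{9}{106} \left(- \frac{1}{84}\right) \left(- \frac{1}{50}\right) 50771\right) = - 43028 \left(22327 + \frac{21759}{21200}\right) = \left(-43028\right) \frac{473354159}{21200} = - \frac{5091870688363}{5300}$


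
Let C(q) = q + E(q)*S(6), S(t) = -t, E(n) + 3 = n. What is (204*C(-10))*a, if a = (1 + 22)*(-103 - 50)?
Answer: -48815568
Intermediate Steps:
E(n) = -3 + n
a = -3519 (a = 23*(-153) = -3519)
C(q) = 18 - 5*q (C(q) = q + (-3 + q)*(-1*6) = q + (-3 + q)*(-6) = q + (18 - 6*q) = 18 - 5*q)
(204*C(-10))*a = (204*(18 - 5*(-10)))*(-3519) = (204*(18 + 50))*(-3519) = (204*68)*(-3519) = 13872*(-3519) = -48815568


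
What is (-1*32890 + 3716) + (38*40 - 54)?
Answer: -27708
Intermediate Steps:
(-1*32890 + 3716) + (38*40 - 54) = (-32890 + 3716) + (1520 - 54) = -29174 + 1466 = -27708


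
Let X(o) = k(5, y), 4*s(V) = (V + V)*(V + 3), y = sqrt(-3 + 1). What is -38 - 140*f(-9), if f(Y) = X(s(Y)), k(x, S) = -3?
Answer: 382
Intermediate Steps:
y = I*sqrt(2) (y = sqrt(-2) = I*sqrt(2) ≈ 1.4142*I)
s(V) = V*(3 + V)/2 (s(V) = ((V + V)*(V + 3))/4 = ((2*V)*(3 + V))/4 = (2*V*(3 + V))/4 = V*(3 + V)/2)
X(o) = -3
f(Y) = -3
-38 - 140*f(-9) = -38 - 140*(-3) = -38 + 420 = 382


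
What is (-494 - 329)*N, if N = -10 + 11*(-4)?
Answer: 44442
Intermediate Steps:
N = -54 (N = -10 - 44 = -54)
(-494 - 329)*N = (-494 - 329)*(-54) = -823*(-54) = 44442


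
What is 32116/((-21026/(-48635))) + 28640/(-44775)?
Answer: 6993623114186/94143915 ≈ 74287.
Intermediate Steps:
32116/((-21026/(-48635))) + 28640/(-44775) = 32116/((-21026*(-1/48635))) + 28640*(-1/44775) = 32116/(21026/48635) - 5728/8955 = 32116*(48635/21026) - 5728/8955 = 780980830/10513 - 5728/8955 = 6993623114186/94143915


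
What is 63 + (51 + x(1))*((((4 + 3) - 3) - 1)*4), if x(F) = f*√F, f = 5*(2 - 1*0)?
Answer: 795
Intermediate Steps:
f = 10 (f = 5*(2 + 0) = 5*2 = 10)
x(F) = 10*√F
63 + (51 + x(1))*((((4 + 3) - 3) - 1)*4) = 63 + (51 + 10*√1)*((((4 + 3) - 3) - 1)*4) = 63 + (51 + 10*1)*(((7 - 3) - 1)*4) = 63 + (51 + 10)*((4 - 1)*4) = 63 + 61*(3*4) = 63 + 61*12 = 63 + 732 = 795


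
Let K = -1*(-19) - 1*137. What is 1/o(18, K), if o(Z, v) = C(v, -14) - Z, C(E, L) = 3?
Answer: -1/15 ≈ -0.066667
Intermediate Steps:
K = -118 (K = 19 - 137 = -118)
o(Z, v) = 3 - Z
1/o(18, K) = 1/(3 - 1*18) = 1/(3 - 18) = 1/(-15) = -1/15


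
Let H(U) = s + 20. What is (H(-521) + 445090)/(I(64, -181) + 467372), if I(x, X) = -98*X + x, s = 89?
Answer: 445199/485174 ≈ 0.91761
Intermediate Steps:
H(U) = 109 (H(U) = 89 + 20 = 109)
I(x, X) = x - 98*X
(H(-521) + 445090)/(I(64, -181) + 467372) = (109 + 445090)/((64 - 98*(-181)) + 467372) = 445199/((64 + 17738) + 467372) = 445199/(17802 + 467372) = 445199/485174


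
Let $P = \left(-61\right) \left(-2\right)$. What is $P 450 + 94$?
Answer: $54994$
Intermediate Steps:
$P = 122$
$P 450 + 94 = 122 \cdot 450 + 94 = 54900 + 94 = 54994$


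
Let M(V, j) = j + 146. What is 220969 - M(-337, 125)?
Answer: 220698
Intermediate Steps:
M(V, j) = 146 + j
220969 - M(-337, 125) = 220969 - (146 + 125) = 220969 - 1*271 = 220969 - 271 = 220698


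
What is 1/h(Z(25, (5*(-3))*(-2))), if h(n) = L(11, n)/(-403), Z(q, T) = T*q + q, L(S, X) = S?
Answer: -403/11 ≈ -36.636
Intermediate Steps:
Z(q, T) = q + T*q
h(n) = -11/403 (h(n) = 11/(-403) = 11*(-1/403) = -11/403)
1/h(Z(25, (5*(-3))*(-2))) = 1/(-11/403) = -403/11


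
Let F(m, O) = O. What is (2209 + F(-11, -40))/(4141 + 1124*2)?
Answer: 2169/6389 ≈ 0.33949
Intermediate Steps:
(2209 + F(-11, -40))/(4141 + 1124*2) = (2209 - 40)/(4141 + 1124*2) = 2169/(4141 + 2248) = 2169/6389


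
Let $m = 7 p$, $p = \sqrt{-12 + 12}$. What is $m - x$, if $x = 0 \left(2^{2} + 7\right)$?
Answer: $0$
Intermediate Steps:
$p = 0$ ($p = \sqrt{0} = 0$)
$x = 0$ ($x = 0 \left(4 + 7\right) = 0 \cdot 11 = 0$)
$m = 0$ ($m = 7 \cdot 0 = 0$)
$m - x = 0 - 0 = 0 + 0 = 0$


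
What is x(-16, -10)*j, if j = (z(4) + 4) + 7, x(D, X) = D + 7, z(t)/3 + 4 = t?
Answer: -99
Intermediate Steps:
z(t) = -12 + 3*t
x(D, X) = 7 + D
j = 11 (j = ((-12 + 3*4) + 4) + 7 = ((-12 + 12) + 4) + 7 = (0 + 4) + 7 = 4 + 7 = 11)
x(-16, -10)*j = (7 - 16)*11 = -9*11 = -99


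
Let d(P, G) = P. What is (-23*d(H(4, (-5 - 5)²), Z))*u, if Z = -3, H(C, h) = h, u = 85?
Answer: -195500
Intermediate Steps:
(-23*d(H(4, (-5 - 5)²), Z))*u = -23*(-5 - 5)²*85 = -23*(-10)²*85 = -23*100*85 = -2300*85 = -195500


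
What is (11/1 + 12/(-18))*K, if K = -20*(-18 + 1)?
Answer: 10540/3 ≈ 3513.3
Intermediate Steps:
K = 340 (K = -20*(-17) = 340)
(11/1 + 12/(-18))*K = (11/1 + 12/(-18))*340 = (11*1 + 12*(-1/18))*340 = (11 - ⅔)*340 = (31/3)*340 = 10540/3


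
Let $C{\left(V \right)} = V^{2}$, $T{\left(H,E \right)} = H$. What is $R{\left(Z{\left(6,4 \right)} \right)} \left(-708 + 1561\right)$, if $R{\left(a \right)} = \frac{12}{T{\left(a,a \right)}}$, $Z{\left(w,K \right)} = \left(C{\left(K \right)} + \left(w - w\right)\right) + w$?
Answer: $\frac{5118}{11} \approx 465.27$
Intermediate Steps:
$Z{\left(w,K \right)} = w + K^{2}$ ($Z{\left(w,K \right)} = \left(K^{2} + \left(w - w\right)\right) + w = \left(K^{2} + 0\right) + w = K^{2} + w = w + K^{2}$)
$R{\left(a \right)} = \frac{12}{a}$
$R{\left(Z{\left(6,4 \right)} \right)} \left(-708 + 1561\right) = \frac{12}{6 + 4^{2}} \left(-708 + 1561\right) = \frac{12}{6 + 16} \cdot 853 = \frac{12}{22} \cdot 853 = 12 \cdot \frac{1}{22} \cdot 853 = \frac{6}{11} \cdot 853 = \frac{5118}{11}$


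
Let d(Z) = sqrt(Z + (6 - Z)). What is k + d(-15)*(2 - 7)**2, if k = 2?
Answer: 2 + 25*sqrt(6) ≈ 63.237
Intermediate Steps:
d(Z) = sqrt(6)
k + d(-15)*(2 - 7)**2 = 2 + sqrt(6)*(2 - 7)**2 = 2 + sqrt(6)*(-5)**2 = 2 + sqrt(6)*25 = 2 + 25*sqrt(6)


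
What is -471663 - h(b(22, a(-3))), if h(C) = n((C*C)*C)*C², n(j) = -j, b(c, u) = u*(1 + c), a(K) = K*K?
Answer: 380059146144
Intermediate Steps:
a(K) = K²
h(C) = -C⁵ (h(C) = (-C*C*C)*C² = (-C²*C)*C² = (-C³)*C² = -C⁵)
-471663 - h(b(22, a(-3))) = -471663 - (-1)*((-3)²*(1 + 22))⁵ = -471663 - (-1)*(9*23)⁵ = -471663 - (-1)*207⁵ = -471663 - (-1)*380059617807 = -471663 - 1*(-380059617807) = -471663 + 380059617807 = 380059146144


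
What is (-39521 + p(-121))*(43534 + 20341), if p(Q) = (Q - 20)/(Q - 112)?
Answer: -588177096500/233 ≈ -2.5244e+9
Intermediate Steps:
p(Q) = (-20 + Q)/(-112 + Q)
(-39521 + p(-121))*(43534 + 20341) = (-39521 + (-20 - 121)/(-112 - 121))*(43534 + 20341) = (-39521 - 141/(-233))*63875 = (-39521 - 1/233*(-141))*63875 = (-39521 + 141/233)*63875 = -9208252/233*63875 = -588177096500/233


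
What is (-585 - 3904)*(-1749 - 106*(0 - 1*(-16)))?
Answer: 15464605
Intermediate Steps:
(-585 - 3904)*(-1749 - 106*(0 - 1*(-16))) = -4489*(-1749 - 106*(0 + 16)) = -4489*(-1749 - 106*16) = -4489*(-1749 - 1696) = -4489*(-3445) = 15464605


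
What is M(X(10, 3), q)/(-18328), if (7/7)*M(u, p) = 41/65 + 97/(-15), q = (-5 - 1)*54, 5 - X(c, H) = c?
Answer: 569/1786980 ≈ 0.00031841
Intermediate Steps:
X(c, H) = 5 - c
q = -324 (q = -6*54 = -324)
M(u, p) = -1138/195 (M(u, p) = 41/65 + 97/(-15) = 41*(1/65) + 97*(-1/15) = 41/65 - 97/15 = -1138/195)
M(X(10, 3), q)/(-18328) = -1138/195/(-18328) = -1138/195*(-1/18328) = 569/1786980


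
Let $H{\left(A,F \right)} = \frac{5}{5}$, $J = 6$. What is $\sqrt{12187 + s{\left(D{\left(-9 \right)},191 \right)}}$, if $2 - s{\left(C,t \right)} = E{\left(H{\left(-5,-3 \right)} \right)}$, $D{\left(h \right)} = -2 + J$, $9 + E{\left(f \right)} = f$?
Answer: $\sqrt{12197} \approx 110.44$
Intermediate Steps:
$H{\left(A,F \right)} = 1$ ($H{\left(A,F \right)} = 5 \cdot \frac{1}{5} = 1$)
$E{\left(f \right)} = -9 + f$
$D{\left(h \right)} = 4$ ($D{\left(h \right)} = -2 + 6 = 4$)
$s{\left(C,t \right)} = 10$ ($s{\left(C,t \right)} = 2 - \left(-9 + 1\right) = 2 - -8 = 2 + 8 = 10$)
$\sqrt{12187 + s{\left(D{\left(-9 \right)},191 \right)}} = \sqrt{12187 + 10} = \sqrt{12197}$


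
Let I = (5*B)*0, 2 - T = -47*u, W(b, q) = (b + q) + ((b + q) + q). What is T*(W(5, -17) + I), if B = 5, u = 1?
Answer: -2009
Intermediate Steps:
W(b, q) = 2*b + 3*q (W(b, q) = (b + q) + (b + 2*q) = 2*b + 3*q)
T = 49 (T = 2 - (-47) = 2 - 1*(-47) = 2 + 47 = 49)
I = 0 (I = (5*5)*0 = 25*0 = 0)
T*(W(5, -17) + I) = 49*((2*5 + 3*(-17)) + 0) = 49*((10 - 51) + 0) = 49*(-41 + 0) = 49*(-41) = -2009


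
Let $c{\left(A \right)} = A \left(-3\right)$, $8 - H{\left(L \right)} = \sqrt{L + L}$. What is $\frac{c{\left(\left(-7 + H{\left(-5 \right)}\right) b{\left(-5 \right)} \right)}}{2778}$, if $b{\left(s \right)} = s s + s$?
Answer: $- \frac{10}{463} + \frac{10 i \sqrt{10}}{463} \approx -0.021598 + 0.0683 i$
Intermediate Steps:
$H{\left(L \right)} = 8 - \sqrt{2} \sqrt{L}$ ($H{\left(L \right)} = 8 - \sqrt{L + L} = 8 - \sqrt{2 L} = 8 - \sqrt{2} \sqrt{L}$)
$b{\left(s \right)} = s + s^{2}$ ($b{\left(s \right)} = s^{2} + s = s + s^{2}$)
$c{\left(A \right)} = - 3 A$
$\frac{c{\left(\left(-7 + H{\left(-5 \right)}\right) b{\left(-5 \right)} \right)}}{2778} = \frac{\left(-3\right) \left(-7 + \left(8 - \sqrt{2} \sqrt{-5}\right)\right) \left(- 5 \left(1 - 5\right)\right)}{2778} = - 3 \left(-7 + \left(8 - \sqrt{2} i \sqrt{5}\right)\right) \left(\left(-5\right) \left(-4\right)\right) \frac{1}{2778} = - 3 \left(-7 + \left(8 - i \sqrt{10}\right)\right) 20 \cdot \frac{1}{2778} = - 3 \left(1 - i \sqrt{10}\right) 20 \cdot \frac{1}{2778} = - 3 \left(20 - 20 i \sqrt{10}\right) \frac{1}{2778} = \left(-60 + 60 i \sqrt{10}\right) \frac{1}{2778} = - \frac{10}{463} + \frac{10 i \sqrt{10}}{463}$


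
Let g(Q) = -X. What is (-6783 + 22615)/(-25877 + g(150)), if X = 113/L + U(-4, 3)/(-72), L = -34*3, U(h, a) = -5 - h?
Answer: -19378368/31672109 ≈ -0.61184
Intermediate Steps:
L = -102
X = -1339/1224 (X = 113/(-102) + (-5 - 1*(-4))/(-72) = 113*(-1/102) + (-5 + 4)*(-1/72) = -113/102 - 1*(-1/72) = -113/102 + 1/72 = -1339/1224 ≈ -1.0940)
g(Q) = 1339/1224 (g(Q) = -1*(-1339/1224) = 1339/1224)
(-6783 + 22615)/(-25877 + g(150)) = (-6783 + 22615)/(-25877 + 1339/1224) = 15832/(-31672109/1224) = 15832*(-1224/31672109) = -19378368/31672109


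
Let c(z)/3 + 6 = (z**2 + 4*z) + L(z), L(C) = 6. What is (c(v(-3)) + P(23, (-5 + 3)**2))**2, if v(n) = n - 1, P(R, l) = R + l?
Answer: 729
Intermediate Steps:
v(n) = -1 + n
c(z) = 3*z**2 + 12*z (c(z) = -18 + 3*((z**2 + 4*z) + 6) = -18 + 3*(6 + z**2 + 4*z) = -18 + (18 + 3*z**2 + 12*z) = 3*z**2 + 12*z)
(c(v(-3)) + P(23, (-5 + 3)**2))**2 = (3*(-1 - 3)*(4 + (-1 - 3)) + (23 + (-5 + 3)**2))**2 = (3*(-4)*(4 - 4) + (23 + (-2)**2))**2 = (3*(-4)*0 + (23 + 4))**2 = (0 + 27)**2 = 27**2 = 729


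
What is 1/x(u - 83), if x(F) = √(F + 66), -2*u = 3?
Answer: -I*√74/37 ≈ -0.2325*I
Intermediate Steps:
u = -3/2 (u = -½*3 = -3/2 ≈ -1.5000)
x(F) = √(66 + F)
1/x(u - 83) = 1/(√(66 + (-3/2 - 83))) = 1/(√(66 - 169/2)) = 1/(√(-37/2)) = 1/(I*√74/2) = -I*√74/37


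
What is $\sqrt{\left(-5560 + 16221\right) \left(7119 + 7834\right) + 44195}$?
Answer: $4 \sqrt{9966133} \approx 12628.0$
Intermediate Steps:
$\sqrt{\left(-5560 + 16221\right) \left(7119 + 7834\right) + 44195} = \sqrt{10661 \cdot 14953 + 44195} = \sqrt{159413933 + 44195} = \sqrt{159458128} = 4 \sqrt{9966133}$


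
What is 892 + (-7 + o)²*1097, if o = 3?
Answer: 18444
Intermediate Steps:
892 + (-7 + o)²*1097 = 892 + (-7 + 3)²*1097 = 892 + (-4)²*1097 = 892 + 16*1097 = 892 + 17552 = 18444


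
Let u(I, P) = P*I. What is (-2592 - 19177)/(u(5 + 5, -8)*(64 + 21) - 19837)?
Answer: 21769/26637 ≈ 0.81725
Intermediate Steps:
u(I, P) = I*P
(-2592 - 19177)/(u(5 + 5, -8)*(64 + 21) - 19837) = (-2592 - 19177)/(((5 + 5)*(-8))*(64 + 21) - 19837) = -21769/((10*(-8))*85 - 19837) = -21769/(-80*85 - 19837) = -21769/(-6800 - 19837) = -21769/(-26637) = -21769*(-1/26637) = 21769/26637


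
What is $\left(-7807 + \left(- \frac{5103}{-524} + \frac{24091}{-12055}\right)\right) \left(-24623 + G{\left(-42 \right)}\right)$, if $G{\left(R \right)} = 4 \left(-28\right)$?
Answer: $\frac{243721478194773}{1263364} \approx 1.9291 \cdot 10^{8}$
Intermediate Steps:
$G{\left(R \right)} = -112$
$\left(-7807 + \left(- \frac{5103}{-524} + \frac{24091}{-12055}\right)\right) \left(-24623 + G{\left(-42 \right)}\right) = \left(-7807 + \left(- \frac{5103}{-524} + \frac{24091}{-12055}\right)\right) \left(-24623 - 112\right) = \left(-7807 + \left(\left(-5103\right) \left(- \frac{1}{524}\right) + 24091 \left(- \frac{1}{12055}\right)\right)\right) \left(-24735\right) = \left(-7807 + \left(\frac{5103}{524} - \frac{24091}{12055}\right)\right) \left(-24735\right) = \left(-7807 + \frac{48892981}{6316820}\right) \left(-24735\right) = \left(- \frac{49266520759}{6316820}\right) \left(-24735\right) = \frac{243721478194773}{1263364}$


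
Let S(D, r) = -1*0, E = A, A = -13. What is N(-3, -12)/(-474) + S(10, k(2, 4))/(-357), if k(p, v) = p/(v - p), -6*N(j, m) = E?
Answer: -13/2844 ≈ -0.0045710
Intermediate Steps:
E = -13
N(j, m) = 13/6 (N(j, m) = -1/6*(-13) = 13/6)
S(D, r) = 0
N(-3, -12)/(-474) + S(10, k(2, 4))/(-357) = (13/6)/(-474) + 0/(-357) = (13/6)*(-1/474) + 0*(-1/357) = -13/2844 + 0 = -13/2844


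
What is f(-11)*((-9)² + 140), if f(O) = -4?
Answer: -884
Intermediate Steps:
f(-11)*((-9)² + 140) = -4*((-9)² + 140) = -4*(81 + 140) = -4*221 = -884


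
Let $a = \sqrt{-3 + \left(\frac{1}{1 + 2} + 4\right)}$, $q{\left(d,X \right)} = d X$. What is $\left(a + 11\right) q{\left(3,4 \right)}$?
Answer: $132 + 8 \sqrt{3} \approx 145.86$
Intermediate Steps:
$q{\left(d,X \right)} = X d$
$a = \frac{2 \sqrt{3}}{3}$ ($a = \sqrt{-3 + \left(\frac{1}{3} + 4\right)} = \sqrt{-3 + \frac{13}{3}} = \sqrt{\frac{4}{3}} = \frac{2 \sqrt{3}}{3} \approx 1.1547$)
$\left(a + 11\right) q{\left(3,4 \right)} = \left(\frac{2 \sqrt{3}}{3} + 11\right) 4 \cdot 3 = \left(11 + \frac{2 \sqrt{3}}{3}\right) 12 = 132 + 8 \sqrt{3}$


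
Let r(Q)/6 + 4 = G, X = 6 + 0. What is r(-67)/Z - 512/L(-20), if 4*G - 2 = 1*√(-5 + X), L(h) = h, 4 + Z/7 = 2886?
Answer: 5164349/201740 ≈ 25.599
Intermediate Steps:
Z = 20174 (Z = -28 + 7*2886 = -28 + 20202 = 20174)
X = 6
G = ¾ (G = ½ + (1*√(-5 + 6))/4 = ½ + (1*√1)/4 = ½ + (1*1)/4 = ½ + (¼)*1 = ½ + ¼ = ¾ ≈ 0.75000)
r(Q) = -39/2 (r(Q) = -24 + 6*(¾) = -24 + 9/2 = -39/2)
r(-67)/Z - 512/L(-20) = -39/2/20174 - 512/(-20) = -39/2*1/20174 - 512*(-1/20) = -39/40348 + 128/5 = 5164349/201740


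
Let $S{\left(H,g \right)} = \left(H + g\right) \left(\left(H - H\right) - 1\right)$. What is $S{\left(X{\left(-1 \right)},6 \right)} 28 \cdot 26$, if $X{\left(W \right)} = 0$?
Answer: $-4368$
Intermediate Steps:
$S{\left(H,g \right)} = - H - g$ ($S{\left(H,g \right)} = \left(H + g\right) \left(0 - 1\right) = \left(H + g\right) \left(-1\right) = - H - g$)
$S{\left(X{\left(-1 \right)},6 \right)} 28 \cdot 26 = \left(\left(-1\right) 0 - 6\right) 28 \cdot 26 = \left(0 - 6\right) 28 \cdot 26 = \left(-6\right) 28 \cdot 26 = \left(-168\right) 26 = -4368$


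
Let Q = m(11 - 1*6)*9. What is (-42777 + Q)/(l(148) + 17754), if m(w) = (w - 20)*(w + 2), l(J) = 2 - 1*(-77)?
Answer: -43722/17833 ≈ -2.4517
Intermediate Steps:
l(J) = 79 (l(J) = 2 + 77 = 79)
m(w) = (-20 + w)*(2 + w)
Q = -945 (Q = (-40 + (11 - 1*6)**2 - 18*(11 - 1*6))*9 = (-40 + (11 - 6)**2 - 18*(11 - 6))*9 = (-40 + 5**2 - 18*5)*9 = (-40 + 25 - 90)*9 = -105*9 = -945)
(-42777 + Q)/(l(148) + 17754) = (-42777 - 945)/(79 + 17754) = -43722/17833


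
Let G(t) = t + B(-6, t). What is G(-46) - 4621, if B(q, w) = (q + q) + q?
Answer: -4685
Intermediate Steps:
B(q, w) = 3*q (B(q, w) = 2*q + q = 3*q)
G(t) = -18 + t (G(t) = t + 3*(-6) = t - 18 = -18 + t)
G(-46) - 4621 = (-18 - 46) - 4621 = -64 - 4621 = -4685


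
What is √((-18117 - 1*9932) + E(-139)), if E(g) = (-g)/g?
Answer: 5*I*√1122 ≈ 167.48*I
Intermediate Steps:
E(g) = -1
√((-18117 - 1*9932) + E(-139)) = √((-18117 - 1*9932) - 1) = √((-18117 - 9932) - 1) = √(-28049 - 1) = √(-28050) = 5*I*√1122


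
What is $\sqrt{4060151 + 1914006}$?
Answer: $\sqrt{5974157} \approx 2444.2$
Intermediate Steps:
$\sqrt{4060151 + 1914006} = \sqrt{5974157}$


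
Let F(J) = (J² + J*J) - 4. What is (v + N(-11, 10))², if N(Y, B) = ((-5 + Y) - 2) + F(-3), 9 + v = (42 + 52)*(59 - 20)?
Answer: 13344409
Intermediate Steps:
F(J) = -4 + 2*J² (F(J) = (J² + J²) - 4 = 2*J² - 4 = -4 + 2*J²)
v = 3657 (v = -9 + (42 + 52)*(59 - 20) = -9 + 94*39 = -9 + 3666 = 3657)
N(Y, B) = 7 + Y (N(Y, B) = ((-5 + Y) - 2) + (-4 + 2*(-3)²) = (-7 + Y) + (-4 + 2*9) = (-7 + Y) + (-4 + 18) = (-7 + Y) + 14 = 7 + Y)
(v + N(-11, 10))² = (3657 + (7 - 11))² = (3657 - 4)² = 3653² = 13344409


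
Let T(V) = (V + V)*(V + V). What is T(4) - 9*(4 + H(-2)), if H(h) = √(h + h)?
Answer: 28 - 18*I ≈ 28.0 - 18.0*I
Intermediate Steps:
H(h) = √2*√h (H(h) = √(2*h) = √2*√h)
T(V) = 4*V² (T(V) = (2*V)*(2*V) = 4*V²)
T(4) - 9*(4 + H(-2)) = 4*4² - 9*(4 + √2*√(-2)) = 4*16 - 9*(4 + √2*(I*√2)) = 64 - 9*(4 + 2*I) = 64 + (-36 - 18*I) = 28 - 18*I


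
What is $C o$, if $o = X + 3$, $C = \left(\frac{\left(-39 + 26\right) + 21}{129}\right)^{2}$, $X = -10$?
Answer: $- \frac{448}{16641} \approx -0.026921$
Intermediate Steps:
$C = \frac{64}{16641}$ ($C = \left(\left(-13 + 21\right) \frac{1}{129}\right)^{2} = \left(8 \cdot \frac{1}{129}\right)^{2} = \left(\frac{8}{129}\right)^{2} = \frac{64}{16641} \approx 0.0038459$)
$o = -7$ ($o = -10 + 3 = -7$)
$C o = \frac{64}{16641} \left(-7\right) = - \frac{448}{16641}$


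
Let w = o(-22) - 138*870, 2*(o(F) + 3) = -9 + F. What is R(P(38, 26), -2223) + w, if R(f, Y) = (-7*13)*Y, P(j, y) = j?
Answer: 164429/2 ≈ 82215.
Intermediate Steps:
o(F) = -15/2 + F/2 (o(F) = -3 + (-9 + F)/2 = -3 + (-9/2 + F/2) = -15/2 + F/2)
R(f, Y) = -91*Y
w = -240157/2 (w = (-15/2 + (½)*(-22)) - 138*870 = (-15/2 - 11) - 120060 = -37/2 - 120060 = -240157/2 ≈ -1.2008e+5)
R(P(38, 26), -2223) + w = -91*(-2223) - 240157/2 = 202293 - 240157/2 = 164429/2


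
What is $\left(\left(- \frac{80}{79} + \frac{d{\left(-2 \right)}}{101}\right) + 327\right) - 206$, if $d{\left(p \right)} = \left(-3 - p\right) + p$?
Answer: $\frac{957142}{7979} \approx 119.96$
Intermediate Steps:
$d{\left(p \right)} = -3$
$\left(\left(- \frac{80}{79} + \frac{d{\left(-2 \right)}}{101}\right) + 327\right) - 206 = \left(\left(- \frac{80}{79} - \frac{3}{101}\right) + 327\right) - 206 = \left(- \frac{8317}{7979} + 327\right) - 206 = \frac{2600816}{7979} - 206 = \frac{957142}{7979}$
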